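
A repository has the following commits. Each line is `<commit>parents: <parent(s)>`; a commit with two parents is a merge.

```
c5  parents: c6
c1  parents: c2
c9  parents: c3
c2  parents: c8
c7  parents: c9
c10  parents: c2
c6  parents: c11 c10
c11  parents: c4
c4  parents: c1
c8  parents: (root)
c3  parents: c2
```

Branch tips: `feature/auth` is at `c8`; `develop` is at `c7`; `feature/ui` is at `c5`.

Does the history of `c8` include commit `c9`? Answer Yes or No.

No

Ancestors of c8: {c8}.
c9 is not in that set, so it is not an ancestor of c8.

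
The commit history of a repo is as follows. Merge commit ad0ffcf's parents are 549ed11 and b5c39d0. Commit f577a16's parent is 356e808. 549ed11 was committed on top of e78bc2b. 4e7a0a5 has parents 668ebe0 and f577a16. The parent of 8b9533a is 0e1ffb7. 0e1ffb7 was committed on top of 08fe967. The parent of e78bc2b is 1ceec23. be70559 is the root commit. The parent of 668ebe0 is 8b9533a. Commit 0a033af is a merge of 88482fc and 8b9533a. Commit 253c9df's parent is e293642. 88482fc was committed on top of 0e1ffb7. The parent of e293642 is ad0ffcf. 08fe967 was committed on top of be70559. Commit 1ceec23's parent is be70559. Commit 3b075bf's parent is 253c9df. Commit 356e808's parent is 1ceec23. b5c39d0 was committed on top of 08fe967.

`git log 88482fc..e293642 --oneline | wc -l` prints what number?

6

Reachable from e293642: {08fe967, 1ceec23, 549ed11, ad0ffcf, b5c39d0, be70559, e293642, e78bc2b}.
Reachable from 88482fc: {08fe967, 0e1ffb7, 88482fc, be70559}.
In e293642's history but not 88482fc's: {1ceec23, 549ed11, ad0ffcf, b5c39d0, e293642, e78bc2b} — 6 commits.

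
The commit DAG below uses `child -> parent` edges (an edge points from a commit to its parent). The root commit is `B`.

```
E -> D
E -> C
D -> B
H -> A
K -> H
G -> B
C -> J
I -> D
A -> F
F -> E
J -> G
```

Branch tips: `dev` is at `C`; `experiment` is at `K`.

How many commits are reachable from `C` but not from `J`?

1

Reachable from C: {B, C, G, J}.
Reachable from J: {B, G, J}.
In C's history but not J's: {C} — 1 commit.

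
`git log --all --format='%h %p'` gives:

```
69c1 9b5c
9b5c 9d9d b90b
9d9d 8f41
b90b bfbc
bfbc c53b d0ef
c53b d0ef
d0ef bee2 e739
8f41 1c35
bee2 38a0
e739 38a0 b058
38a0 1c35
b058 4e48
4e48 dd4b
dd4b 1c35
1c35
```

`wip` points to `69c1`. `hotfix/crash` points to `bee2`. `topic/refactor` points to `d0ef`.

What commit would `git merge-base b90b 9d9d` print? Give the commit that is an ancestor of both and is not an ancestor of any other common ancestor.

1c35

Ancestors of b90b: {1c35, 38a0, 4e48, b058, b90b, bee2, bfbc, c53b, d0ef, dd4b, e739}.
Ancestors of 9d9d: {1c35, 8f41, 9d9d}.
Common ancestors: {1c35}.
The only common ancestor is 1c35, so it is the merge base.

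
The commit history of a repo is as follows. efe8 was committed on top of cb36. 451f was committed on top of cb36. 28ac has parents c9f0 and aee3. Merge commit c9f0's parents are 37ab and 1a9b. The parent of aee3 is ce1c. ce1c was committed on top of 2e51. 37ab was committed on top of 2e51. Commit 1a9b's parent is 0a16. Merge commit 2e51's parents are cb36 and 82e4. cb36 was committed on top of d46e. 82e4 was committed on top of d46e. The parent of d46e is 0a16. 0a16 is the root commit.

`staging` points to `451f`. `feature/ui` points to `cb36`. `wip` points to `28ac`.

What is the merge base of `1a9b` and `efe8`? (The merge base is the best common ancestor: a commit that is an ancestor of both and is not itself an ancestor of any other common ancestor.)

0a16

Ancestors of 1a9b: {0a16, 1a9b}.
Ancestors of efe8: {0a16, cb36, d46e, efe8}.
Common ancestors: {0a16}.
The only common ancestor is 0a16, so it is the merge base.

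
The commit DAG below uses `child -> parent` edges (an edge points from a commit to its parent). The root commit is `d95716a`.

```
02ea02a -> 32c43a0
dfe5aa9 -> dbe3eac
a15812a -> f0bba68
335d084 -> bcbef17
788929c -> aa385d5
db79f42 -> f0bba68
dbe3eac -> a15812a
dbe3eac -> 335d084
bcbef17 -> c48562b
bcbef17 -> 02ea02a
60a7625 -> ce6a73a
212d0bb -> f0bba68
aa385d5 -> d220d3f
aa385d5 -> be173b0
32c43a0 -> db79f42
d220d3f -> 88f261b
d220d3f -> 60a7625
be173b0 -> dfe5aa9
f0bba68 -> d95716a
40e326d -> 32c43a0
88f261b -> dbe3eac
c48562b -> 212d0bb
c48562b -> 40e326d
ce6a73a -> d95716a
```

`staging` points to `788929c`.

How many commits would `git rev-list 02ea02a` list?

5

Walking parent pointers from 02ea02a: reachable set = {02ea02a, 32c43a0, d95716a, db79f42, f0bba68}.
That is 5 commits.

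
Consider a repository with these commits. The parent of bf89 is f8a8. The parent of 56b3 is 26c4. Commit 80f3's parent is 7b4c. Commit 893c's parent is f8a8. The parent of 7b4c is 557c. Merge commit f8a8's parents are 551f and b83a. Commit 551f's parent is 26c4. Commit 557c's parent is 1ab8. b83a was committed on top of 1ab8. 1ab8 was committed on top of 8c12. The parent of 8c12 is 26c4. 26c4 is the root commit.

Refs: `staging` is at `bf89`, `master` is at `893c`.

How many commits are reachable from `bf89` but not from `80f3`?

4

Reachable from bf89: {1ab8, 26c4, 551f, 8c12, b83a, bf89, f8a8}.
Reachable from 80f3: {1ab8, 26c4, 557c, 7b4c, 80f3, 8c12}.
In bf89's history but not 80f3's: {551f, b83a, bf89, f8a8} — 4 commits.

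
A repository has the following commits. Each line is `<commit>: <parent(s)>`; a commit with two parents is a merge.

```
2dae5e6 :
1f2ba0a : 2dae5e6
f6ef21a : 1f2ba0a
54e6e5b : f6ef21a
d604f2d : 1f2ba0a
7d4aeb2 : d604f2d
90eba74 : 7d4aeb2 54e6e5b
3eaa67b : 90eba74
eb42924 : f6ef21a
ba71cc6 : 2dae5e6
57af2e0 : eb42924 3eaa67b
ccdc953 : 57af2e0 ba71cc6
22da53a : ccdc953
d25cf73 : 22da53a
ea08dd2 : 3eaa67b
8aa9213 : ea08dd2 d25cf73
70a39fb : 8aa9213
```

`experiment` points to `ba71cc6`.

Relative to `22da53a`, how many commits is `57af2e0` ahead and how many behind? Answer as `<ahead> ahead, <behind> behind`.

Reachable from 57af2e0: {1f2ba0a, 2dae5e6, 3eaa67b, 54e6e5b, 57af2e0, 7d4aeb2, 90eba74, d604f2d, eb42924, f6ef21a}.
Reachable from 22da53a: {1f2ba0a, 22da53a, 2dae5e6, 3eaa67b, 54e6e5b, 57af2e0, 7d4aeb2, 90eba74, ba71cc6, ccdc953, d604f2d, eb42924, f6ef21a}.
Only in 57af2e0's history (ahead): {} — 0.
Only in 22da53a's history (behind): {22da53a, ba71cc6, ccdc953} — 3.

0 ahead, 3 behind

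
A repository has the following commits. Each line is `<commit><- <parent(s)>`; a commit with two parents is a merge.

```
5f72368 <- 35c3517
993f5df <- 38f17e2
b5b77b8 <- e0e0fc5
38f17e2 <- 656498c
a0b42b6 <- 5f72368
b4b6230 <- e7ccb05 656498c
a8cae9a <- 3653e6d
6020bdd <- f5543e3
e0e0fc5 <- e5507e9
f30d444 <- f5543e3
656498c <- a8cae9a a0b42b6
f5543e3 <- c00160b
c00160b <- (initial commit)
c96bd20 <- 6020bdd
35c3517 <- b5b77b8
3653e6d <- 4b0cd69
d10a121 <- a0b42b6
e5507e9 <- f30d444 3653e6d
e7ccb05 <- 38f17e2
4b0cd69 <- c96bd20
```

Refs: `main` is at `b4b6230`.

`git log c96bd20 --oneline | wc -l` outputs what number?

Walking parent pointers from c96bd20: reachable set = {6020bdd, c00160b, c96bd20, f5543e3}.
That is 4 commits.

4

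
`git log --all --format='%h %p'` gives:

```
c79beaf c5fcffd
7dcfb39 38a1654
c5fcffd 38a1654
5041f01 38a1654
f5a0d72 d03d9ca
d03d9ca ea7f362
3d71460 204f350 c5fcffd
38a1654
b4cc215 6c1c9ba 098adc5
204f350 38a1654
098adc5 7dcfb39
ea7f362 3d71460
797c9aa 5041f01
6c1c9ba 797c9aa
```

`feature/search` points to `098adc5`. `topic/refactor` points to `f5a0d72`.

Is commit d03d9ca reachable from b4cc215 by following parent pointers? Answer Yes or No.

No

Ancestors of b4cc215: {098adc5, 38a1654, 5041f01, 6c1c9ba, 797c9aa, 7dcfb39, b4cc215}.
d03d9ca is not in that set, so it is not an ancestor of b4cc215.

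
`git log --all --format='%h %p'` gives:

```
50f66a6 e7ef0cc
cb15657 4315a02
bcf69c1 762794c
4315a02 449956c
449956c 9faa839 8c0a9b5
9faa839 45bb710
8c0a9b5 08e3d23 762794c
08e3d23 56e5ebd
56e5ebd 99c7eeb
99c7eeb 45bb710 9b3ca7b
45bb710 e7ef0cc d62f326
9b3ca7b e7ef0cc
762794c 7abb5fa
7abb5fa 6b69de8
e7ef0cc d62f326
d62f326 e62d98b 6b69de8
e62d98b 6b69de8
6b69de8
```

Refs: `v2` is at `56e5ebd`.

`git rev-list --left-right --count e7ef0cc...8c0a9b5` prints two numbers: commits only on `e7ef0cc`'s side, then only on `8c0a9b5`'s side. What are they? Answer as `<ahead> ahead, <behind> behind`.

Reachable from e7ef0cc: {6b69de8, d62f326, e62d98b, e7ef0cc}.
Reachable from 8c0a9b5: {08e3d23, 45bb710, 56e5ebd, 6b69de8, 762794c, 7abb5fa, 8c0a9b5, 99c7eeb, 9b3ca7b, d62f326, e62d98b, e7ef0cc}.
Only in e7ef0cc's history (ahead): {} — 0.
Only in 8c0a9b5's history (behind): {08e3d23, 45bb710, 56e5ebd, 762794c, 7abb5fa, 8c0a9b5, 99c7eeb, 9b3ca7b} — 8.

0 ahead, 8 behind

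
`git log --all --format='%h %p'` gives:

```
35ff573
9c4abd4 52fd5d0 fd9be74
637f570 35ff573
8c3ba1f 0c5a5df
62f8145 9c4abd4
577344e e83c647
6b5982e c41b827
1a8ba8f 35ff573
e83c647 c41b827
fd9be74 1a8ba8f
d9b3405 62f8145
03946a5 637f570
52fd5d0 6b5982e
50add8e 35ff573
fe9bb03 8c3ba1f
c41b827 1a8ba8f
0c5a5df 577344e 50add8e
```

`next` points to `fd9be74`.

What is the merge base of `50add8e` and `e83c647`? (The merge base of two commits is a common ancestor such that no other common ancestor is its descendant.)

Ancestors of 50add8e: {35ff573, 50add8e}.
Ancestors of e83c647: {1a8ba8f, 35ff573, c41b827, e83c647}.
Common ancestors: {35ff573}.
The only common ancestor is 35ff573, so it is the merge base.

35ff573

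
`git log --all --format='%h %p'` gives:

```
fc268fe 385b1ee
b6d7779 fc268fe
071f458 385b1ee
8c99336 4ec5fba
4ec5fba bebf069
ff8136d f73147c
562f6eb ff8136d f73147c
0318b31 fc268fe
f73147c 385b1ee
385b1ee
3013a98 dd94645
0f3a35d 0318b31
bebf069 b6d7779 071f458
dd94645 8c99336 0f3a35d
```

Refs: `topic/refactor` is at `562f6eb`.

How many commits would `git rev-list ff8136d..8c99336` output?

Reachable from 8c99336: {071f458, 385b1ee, 4ec5fba, 8c99336, b6d7779, bebf069, fc268fe}.
Reachable from ff8136d: {385b1ee, f73147c, ff8136d}.
In 8c99336's history but not ff8136d's: {071f458, 4ec5fba, 8c99336, b6d7779, bebf069, fc268fe} — 6 commits.

6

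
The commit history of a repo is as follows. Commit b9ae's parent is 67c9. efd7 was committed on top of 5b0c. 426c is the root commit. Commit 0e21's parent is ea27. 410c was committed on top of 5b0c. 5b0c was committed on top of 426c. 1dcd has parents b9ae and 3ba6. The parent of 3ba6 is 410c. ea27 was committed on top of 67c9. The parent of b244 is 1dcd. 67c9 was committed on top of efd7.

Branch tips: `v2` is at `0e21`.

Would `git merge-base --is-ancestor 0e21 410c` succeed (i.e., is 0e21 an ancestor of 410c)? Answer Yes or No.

No

Ancestors of 410c: {410c, 426c, 5b0c}.
0e21 is not in that set, so it is not an ancestor of 410c.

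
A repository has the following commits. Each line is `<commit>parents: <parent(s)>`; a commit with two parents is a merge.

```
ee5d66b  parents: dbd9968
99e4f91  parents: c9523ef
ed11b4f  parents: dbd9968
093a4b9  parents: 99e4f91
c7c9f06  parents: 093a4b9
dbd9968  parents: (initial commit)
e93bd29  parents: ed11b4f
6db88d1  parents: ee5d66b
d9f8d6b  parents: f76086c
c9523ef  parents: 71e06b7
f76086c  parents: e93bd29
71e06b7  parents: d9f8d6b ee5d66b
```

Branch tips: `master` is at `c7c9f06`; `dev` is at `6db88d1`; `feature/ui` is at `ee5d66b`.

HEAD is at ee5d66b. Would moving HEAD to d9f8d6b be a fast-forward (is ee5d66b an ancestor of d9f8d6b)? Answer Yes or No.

A fast-forward from ee5d66b to d9f8d6b is possible iff ee5d66b is an ancestor of d9f8d6b.
Ancestors of d9f8d6b: {d9f8d6b, dbd9968, e93bd29, ed11b4f, f76086c}.
ee5d66b is not among them, so fast-forward is not possible.

No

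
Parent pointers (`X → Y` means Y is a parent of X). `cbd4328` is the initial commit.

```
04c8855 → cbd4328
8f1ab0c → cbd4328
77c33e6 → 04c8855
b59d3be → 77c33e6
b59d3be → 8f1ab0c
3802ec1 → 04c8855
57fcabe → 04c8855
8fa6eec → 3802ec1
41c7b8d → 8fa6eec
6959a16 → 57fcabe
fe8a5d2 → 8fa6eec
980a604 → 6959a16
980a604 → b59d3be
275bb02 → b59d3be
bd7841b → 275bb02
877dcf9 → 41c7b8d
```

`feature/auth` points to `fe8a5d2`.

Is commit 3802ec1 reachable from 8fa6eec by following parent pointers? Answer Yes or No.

Ancestors of 8fa6eec (commits reachable by following parents): {04c8855, 3802ec1, 8fa6eec, cbd4328}.
3802ec1 is in that set, so it is an ancestor of 8fa6eec.

Yes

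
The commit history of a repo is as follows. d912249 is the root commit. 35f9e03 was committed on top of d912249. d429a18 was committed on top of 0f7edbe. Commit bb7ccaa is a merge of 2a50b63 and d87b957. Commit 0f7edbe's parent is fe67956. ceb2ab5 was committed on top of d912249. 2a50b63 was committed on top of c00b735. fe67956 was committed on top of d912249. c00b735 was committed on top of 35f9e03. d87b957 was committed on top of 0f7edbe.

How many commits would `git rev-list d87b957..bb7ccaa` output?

Reachable from bb7ccaa: {0f7edbe, 2a50b63, 35f9e03, bb7ccaa, c00b735, d87b957, d912249, fe67956}.
Reachable from d87b957: {0f7edbe, d87b957, d912249, fe67956}.
In bb7ccaa's history but not d87b957's: {2a50b63, 35f9e03, bb7ccaa, c00b735} — 4 commits.

4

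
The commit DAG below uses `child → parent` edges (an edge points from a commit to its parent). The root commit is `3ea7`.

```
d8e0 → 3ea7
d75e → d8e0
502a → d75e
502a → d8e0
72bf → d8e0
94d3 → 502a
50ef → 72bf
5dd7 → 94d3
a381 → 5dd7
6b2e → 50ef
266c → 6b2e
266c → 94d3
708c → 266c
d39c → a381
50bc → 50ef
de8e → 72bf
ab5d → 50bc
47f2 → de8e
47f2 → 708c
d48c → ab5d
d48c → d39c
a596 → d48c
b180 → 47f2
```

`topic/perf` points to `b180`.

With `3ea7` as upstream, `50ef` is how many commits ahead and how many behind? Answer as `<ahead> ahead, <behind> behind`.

3 ahead, 0 behind

Reachable from 50ef: {3ea7, 50ef, 72bf, d8e0}.
Reachable from 3ea7: {3ea7}.
Only in 50ef's history (ahead): {50ef, 72bf, d8e0} — 3.
Only in 3ea7's history (behind): {} — 0.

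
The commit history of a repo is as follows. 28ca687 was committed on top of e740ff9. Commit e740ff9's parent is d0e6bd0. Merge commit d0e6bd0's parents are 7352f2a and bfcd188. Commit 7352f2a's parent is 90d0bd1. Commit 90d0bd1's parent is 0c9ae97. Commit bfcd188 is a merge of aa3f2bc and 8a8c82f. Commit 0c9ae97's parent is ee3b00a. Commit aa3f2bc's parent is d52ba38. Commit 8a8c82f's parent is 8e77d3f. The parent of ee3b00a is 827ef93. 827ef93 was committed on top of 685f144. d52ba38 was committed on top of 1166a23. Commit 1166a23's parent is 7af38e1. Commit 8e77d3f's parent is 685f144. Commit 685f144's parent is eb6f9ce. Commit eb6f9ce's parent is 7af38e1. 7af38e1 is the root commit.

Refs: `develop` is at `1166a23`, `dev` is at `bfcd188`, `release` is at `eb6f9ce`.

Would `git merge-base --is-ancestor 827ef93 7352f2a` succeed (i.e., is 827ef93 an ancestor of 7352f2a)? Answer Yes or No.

Ancestors of 7352f2a (commits reachable by following parents): {0c9ae97, 685f144, 7352f2a, 7af38e1, 827ef93, 90d0bd1, eb6f9ce, ee3b00a}.
827ef93 is in that set, so it is an ancestor of 7352f2a.

Yes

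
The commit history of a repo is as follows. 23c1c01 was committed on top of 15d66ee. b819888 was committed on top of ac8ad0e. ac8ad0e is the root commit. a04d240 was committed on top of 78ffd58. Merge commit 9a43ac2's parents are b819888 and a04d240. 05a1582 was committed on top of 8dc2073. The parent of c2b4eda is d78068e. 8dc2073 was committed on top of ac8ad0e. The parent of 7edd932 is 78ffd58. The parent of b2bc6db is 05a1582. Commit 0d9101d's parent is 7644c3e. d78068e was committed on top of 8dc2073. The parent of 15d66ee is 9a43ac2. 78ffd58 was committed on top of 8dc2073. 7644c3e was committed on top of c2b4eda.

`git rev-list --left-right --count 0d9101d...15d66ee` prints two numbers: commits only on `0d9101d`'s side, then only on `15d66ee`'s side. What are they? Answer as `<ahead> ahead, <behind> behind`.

Reachable from 0d9101d: {0d9101d, 7644c3e, 8dc2073, ac8ad0e, c2b4eda, d78068e}.
Reachable from 15d66ee: {15d66ee, 78ffd58, 8dc2073, 9a43ac2, a04d240, ac8ad0e, b819888}.
Only in 0d9101d's history (ahead): {0d9101d, 7644c3e, c2b4eda, d78068e} — 4.
Only in 15d66ee's history (behind): {15d66ee, 78ffd58, 9a43ac2, a04d240, b819888} — 5.

4 ahead, 5 behind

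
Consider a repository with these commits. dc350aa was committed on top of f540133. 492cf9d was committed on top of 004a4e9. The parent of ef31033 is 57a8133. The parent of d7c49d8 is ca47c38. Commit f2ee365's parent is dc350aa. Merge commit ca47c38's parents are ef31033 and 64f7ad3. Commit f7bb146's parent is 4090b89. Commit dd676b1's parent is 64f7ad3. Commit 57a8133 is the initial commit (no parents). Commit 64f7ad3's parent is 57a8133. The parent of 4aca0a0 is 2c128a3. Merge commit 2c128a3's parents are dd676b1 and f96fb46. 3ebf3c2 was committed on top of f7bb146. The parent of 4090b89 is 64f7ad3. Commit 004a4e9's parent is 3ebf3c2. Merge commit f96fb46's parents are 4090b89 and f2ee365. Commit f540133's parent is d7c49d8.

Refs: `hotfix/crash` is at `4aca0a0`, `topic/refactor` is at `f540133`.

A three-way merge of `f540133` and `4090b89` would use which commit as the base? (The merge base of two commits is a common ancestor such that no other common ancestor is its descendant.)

64f7ad3

Ancestors of f540133: {57a8133, 64f7ad3, ca47c38, d7c49d8, ef31033, f540133}.
Ancestors of 4090b89: {4090b89, 57a8133, 64f7ad3}.
Common ancestors: {57a8133, 64f7ad3}.
Among these, 64f7ad3 is not an ancestor of any other common ancestor — it is the merge base.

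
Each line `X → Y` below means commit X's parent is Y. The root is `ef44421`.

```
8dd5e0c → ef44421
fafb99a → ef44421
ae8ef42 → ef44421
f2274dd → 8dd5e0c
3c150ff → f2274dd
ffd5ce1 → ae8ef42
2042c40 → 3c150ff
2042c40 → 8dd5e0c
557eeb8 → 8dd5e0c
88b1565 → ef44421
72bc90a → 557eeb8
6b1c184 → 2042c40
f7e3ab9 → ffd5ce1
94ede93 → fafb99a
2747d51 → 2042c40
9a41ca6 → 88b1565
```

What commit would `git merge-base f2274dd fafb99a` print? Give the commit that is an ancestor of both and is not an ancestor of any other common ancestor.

ef44421

Ancestors of f2274dd: {8dd5e0c, ef44421, f2274dd}.
Ancestors of fafb99a: {ef44421, fafb99a}.
Common ancestors: {ef44421}.
The only common ancestor is ef44421, so it is the merge base.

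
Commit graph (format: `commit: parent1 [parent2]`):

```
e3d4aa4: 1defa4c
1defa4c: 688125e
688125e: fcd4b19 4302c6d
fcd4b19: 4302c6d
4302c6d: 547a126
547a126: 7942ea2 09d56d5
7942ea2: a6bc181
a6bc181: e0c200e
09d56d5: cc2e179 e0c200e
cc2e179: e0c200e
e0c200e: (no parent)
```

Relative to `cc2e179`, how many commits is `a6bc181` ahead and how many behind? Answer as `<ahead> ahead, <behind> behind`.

1 ahead, 1 behind

Reachable from a6bc181: {a6bc181, e0c200e}.
Reachable from cc2e179: {cc2e179, e0c200e}.
Only in a6bc181's history (ahead): {a6bc181} — 1.
Only in cc2e179's history (behind): {cc2e179} — 1.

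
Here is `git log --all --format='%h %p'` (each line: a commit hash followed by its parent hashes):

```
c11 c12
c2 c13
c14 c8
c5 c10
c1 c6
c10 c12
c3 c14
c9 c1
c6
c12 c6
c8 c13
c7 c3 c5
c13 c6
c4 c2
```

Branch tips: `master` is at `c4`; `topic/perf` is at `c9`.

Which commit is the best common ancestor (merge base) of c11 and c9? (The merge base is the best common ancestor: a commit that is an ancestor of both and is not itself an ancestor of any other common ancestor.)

Ancestors of c11: {c11, c12, c6}.
Ancestors of c9: {c1, c6, c9}.
Common ancestors: {c6}.
The only common ancestor is c6, so it is the merge base.

c6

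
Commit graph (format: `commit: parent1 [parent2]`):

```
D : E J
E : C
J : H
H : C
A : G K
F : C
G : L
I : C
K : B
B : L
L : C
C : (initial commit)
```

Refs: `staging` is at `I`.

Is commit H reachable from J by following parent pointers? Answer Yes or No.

Yes

Ancestors of J (commits reachable by following parents): {C, H, J}.
H is in that set, so it is an ancestor of J.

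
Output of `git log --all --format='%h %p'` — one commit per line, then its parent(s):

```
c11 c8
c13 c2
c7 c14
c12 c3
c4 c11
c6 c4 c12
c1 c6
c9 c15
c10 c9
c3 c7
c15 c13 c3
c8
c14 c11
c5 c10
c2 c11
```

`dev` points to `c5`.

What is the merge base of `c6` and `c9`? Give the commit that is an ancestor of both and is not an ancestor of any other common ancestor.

c3

Ancestors of c6: {c11, c12, c14, c3, c4, c6, c7, c8}.
Ancestors of c9: {c11, c13, c14, c15, c2, c3, c7, c8, c9}.
Common ancestors: {c11, c14, c3, c7, c8}.
Among these, c3 is not an ancestor of any other common ancestor — it is the merge base.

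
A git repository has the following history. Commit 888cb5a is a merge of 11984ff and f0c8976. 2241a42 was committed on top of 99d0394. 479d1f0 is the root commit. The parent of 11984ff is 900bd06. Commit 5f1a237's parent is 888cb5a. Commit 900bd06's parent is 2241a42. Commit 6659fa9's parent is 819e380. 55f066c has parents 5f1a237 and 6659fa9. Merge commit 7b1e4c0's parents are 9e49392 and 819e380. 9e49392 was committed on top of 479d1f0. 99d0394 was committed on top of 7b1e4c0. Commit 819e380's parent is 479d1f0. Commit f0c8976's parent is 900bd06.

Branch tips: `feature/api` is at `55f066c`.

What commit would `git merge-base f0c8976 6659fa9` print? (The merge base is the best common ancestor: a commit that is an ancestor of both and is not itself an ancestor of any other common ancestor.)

Ancestors of f0c8976: {2241a42, 479d1f0, 7b1e4c0, 819e380, 900bd06, 99d0394, 9e49392, f0c8976}.
Ancestors of 6659fa9: {479d1f0, 6659fa9, 819e380}.
Common ancestors: {479d1f0, 819e380}.
Among these, 819e380 is not an ancestor of any other common ancestor — it is the merge base.

819e380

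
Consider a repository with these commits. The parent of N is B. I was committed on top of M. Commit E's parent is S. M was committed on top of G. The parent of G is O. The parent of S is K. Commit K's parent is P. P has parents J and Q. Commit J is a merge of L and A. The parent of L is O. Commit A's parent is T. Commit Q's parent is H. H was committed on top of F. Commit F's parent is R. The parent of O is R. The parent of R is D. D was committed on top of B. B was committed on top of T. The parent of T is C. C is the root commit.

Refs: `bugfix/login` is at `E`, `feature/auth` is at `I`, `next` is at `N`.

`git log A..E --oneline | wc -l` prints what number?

13

Reachable from E: {A, B, C, D, E, F, H, J, K, L, O, P, Q, R, S, T}.
Reachable from A: {A, C, T}.
In E's history but not A's: {B, D, E, F, H, J, K, L, O, P, Q, R, S} — 13 commits.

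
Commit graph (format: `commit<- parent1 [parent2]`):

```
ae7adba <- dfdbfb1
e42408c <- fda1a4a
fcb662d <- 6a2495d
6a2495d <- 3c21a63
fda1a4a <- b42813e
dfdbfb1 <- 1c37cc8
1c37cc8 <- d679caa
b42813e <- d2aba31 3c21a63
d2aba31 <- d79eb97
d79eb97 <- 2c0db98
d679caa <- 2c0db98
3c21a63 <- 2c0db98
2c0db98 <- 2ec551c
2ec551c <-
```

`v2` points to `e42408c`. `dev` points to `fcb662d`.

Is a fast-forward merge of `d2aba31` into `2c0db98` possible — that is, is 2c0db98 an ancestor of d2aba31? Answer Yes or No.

A fast-forward from 2c0db98 to d2aba31 is possible iff 2c0db98 is an ancestor of d2aba31.
Ancestors of d2aba31: {2c0db98, 2ec551c, d2aba31, d79eb97}.
2c0db98 is among them, so fast-forward is possible.

Yes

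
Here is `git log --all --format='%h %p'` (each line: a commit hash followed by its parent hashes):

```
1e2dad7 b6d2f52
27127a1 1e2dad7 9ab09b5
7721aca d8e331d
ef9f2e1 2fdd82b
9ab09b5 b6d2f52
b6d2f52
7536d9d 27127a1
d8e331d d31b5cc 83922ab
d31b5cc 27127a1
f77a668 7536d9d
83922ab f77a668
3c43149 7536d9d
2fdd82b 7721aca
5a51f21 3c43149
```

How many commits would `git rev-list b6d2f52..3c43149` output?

5

Reachable from 3c43149: {1e2dad7, 27127a1, 3c43149, 7536d9d, 9ab09b5, b6d2f52}.
Reachable from b6d2f52: {b6d2f52}.
In 3c43149's history but not b6d2f52's: {1e2dad7, 27127a1, 3c43149, 7536d9d, 9ab09b5} — 5 commits.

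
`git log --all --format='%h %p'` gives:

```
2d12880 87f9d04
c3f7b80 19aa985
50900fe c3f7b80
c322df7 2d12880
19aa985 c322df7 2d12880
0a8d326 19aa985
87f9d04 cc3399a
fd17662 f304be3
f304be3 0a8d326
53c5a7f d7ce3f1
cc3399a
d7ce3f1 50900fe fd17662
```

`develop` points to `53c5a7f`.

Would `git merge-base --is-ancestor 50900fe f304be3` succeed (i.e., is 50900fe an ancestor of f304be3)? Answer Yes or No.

No

Ancestors of f304be3: {0a8d326, 19aa985, 2d12880, 87f9d04, c322df7, cc3399a, f304be3}.
50900fe is not in that set, so it is not an ancestor of f304be3.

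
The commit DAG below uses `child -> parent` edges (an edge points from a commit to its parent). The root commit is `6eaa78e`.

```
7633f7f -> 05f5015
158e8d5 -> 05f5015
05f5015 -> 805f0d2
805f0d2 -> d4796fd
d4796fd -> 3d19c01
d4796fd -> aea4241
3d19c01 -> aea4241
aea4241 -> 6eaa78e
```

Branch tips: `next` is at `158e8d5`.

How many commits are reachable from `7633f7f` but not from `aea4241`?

5

Reachable from 7633f7f: {05f5015, 3d19c01, 6eaa78e, 7633f7f, 805f0d2, aea4241, d4796fd}.
Reachable from aea4241: {6eaa78e, aea4241}.
In 7633f7f's history but not aea4241's: {05f5015, 3d19c01, 7633f7f, 805f0d2, d4796fd} — 5 commits.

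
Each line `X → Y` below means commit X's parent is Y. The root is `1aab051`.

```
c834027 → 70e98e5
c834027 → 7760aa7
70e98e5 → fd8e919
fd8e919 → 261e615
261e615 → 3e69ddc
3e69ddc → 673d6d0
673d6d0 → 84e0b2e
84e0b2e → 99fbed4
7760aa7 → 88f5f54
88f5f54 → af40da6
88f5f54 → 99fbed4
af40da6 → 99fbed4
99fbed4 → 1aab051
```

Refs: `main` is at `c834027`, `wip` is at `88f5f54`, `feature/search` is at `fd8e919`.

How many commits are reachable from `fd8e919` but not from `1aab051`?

6

Reachable from fd8e919: {1aab051, 261e615, 3e69ddc, 673d6d0, 84e0b2e, 99fbed4, fd8e919}.
Reachable from 1aab051: {1aab051}.
In fd8e919's history but not 1aab051's: {261e615, 3e69ddc, 673d6d0, 84e0b2e, 99fbed4, fd8e919} — 6 commits.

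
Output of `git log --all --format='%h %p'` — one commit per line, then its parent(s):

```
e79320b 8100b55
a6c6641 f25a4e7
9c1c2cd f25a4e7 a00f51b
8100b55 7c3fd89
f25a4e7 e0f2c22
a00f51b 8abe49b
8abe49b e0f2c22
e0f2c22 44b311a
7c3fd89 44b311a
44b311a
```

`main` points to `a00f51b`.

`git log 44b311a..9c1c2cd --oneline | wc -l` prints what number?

Reachable from 9c1c2cd: {44b311a, 8abe49b, 9c1c2cd, a00f51b, e0f2c22, f25a4e7}.
Reachable from 44b311a: {44b311a}.
In 9c1c2cd's history but not 44b311a's: {8abe49b, 9c1c2cd, a00f51b, e0f2c22, f25a4e7} — 5 commits.

5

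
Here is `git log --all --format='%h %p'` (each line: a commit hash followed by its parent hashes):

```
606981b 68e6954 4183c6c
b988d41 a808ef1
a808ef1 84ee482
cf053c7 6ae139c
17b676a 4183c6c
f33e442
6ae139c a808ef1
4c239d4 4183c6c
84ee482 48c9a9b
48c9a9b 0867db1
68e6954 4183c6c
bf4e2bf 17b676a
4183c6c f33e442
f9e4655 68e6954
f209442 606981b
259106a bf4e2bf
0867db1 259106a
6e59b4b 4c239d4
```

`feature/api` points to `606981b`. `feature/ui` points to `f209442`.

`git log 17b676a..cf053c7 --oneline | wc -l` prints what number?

Reachable from cf053c7: {0867db1, 17b676a, 259106a, 4183c6c, 48c9a9b, 6ae139c, 84ee482, a808ef1, bf4e2bf, cf053c7, f33e442}.
Reachable from 17b676a: {17b676a, 4183c6c, f33e442}.
In cf053c7's history but not 17b676a's: {0867db1, 259106a, 48c9a9b, 6ae139c, 84ee482, a808ef1, bf4e2bf, cf053c7} — 8 commits.

8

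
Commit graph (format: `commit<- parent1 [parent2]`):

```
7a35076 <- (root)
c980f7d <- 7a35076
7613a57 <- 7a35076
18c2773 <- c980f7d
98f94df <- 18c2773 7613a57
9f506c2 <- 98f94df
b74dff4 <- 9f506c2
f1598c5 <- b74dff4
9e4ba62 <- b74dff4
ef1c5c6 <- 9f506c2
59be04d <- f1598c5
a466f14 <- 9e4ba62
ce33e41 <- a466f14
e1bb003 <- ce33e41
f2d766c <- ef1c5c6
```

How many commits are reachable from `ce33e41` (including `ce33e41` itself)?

Walking parent pointers from ce33e41: reachable set = {18c2773, 7613a57, 7a35076, 98f94df, 9e4ba62, 9f506c2, a466f14, b74dff4, c980f7d, ce33e41}.
That is 10 commits.

10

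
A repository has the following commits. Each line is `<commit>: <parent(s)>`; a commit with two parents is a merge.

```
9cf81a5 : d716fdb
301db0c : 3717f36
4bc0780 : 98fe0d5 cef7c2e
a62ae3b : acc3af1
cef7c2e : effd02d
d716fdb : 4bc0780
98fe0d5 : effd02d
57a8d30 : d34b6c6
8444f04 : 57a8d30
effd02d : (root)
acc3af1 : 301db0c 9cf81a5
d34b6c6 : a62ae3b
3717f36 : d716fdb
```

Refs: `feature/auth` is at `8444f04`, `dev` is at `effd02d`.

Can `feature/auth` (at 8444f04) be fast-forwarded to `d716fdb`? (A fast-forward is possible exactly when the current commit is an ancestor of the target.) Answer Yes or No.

No

A fast-forward from 8444f04 to d716fdb is possible iff 8444f04 is an ancestor of d716fdb.
Ancestors of d716fdb: {4bc0780, 98fe0d5, cef7c2e, d716fdb, effd02d}.
8444f04 is not among them, so fast-forward is not possible.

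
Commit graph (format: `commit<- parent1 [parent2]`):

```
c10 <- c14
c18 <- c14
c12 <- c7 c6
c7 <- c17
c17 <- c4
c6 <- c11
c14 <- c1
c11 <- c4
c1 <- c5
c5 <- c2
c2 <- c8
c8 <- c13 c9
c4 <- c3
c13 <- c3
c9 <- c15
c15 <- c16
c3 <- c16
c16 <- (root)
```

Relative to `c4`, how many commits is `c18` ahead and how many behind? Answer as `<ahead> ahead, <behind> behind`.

Reachable from c18: {c1, c13, c14, c15, c16, c18, c2, c3, c5, c8, c9}.
Reachable from c4: {c16, c3, c4}.
Only in c18's history (ahead): {c1, c13, c14, c15, c18, c2, c5, c8, c9} — 9.
Only in c4's history (behind): {c4} — 1.

9 ahead, 1 behind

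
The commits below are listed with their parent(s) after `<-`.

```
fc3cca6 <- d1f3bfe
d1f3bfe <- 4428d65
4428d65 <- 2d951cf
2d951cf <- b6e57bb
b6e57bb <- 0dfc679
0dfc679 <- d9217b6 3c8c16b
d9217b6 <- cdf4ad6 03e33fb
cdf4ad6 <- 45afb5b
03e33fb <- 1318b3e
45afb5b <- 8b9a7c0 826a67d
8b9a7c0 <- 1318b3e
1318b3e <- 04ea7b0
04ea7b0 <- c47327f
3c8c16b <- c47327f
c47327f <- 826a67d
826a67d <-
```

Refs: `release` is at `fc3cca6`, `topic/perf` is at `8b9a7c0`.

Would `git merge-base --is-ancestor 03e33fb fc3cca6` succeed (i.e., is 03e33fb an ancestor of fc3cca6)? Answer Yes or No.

Ancestors of fc3cca6 (commits reachable by following parents): {03e33fb, 04ea7b0, 0dfc679, 1318b3e, 2d951cf, 3c8c16b, 4428d65, 45afb5b, 826a67d, 8b9a7c0, b6e57bb, c47327f, cdf4ad6, d1f3bfe, d9217b6, fc3cca6}.
03e33fb is in that set, so it is an ancestor of fc3cca6.

Yes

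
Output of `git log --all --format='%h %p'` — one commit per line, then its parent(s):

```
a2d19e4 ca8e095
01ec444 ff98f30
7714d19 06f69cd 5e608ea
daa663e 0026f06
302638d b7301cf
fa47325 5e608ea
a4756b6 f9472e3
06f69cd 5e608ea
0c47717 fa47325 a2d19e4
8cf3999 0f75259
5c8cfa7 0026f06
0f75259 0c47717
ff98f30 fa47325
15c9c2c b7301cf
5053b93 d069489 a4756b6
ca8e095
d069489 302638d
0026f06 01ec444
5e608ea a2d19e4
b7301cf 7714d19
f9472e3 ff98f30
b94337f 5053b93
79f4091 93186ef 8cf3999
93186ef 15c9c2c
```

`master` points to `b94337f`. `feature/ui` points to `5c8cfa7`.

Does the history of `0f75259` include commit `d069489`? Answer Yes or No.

Ancestors of 0f75259: {0c47717, 0f75259, 5e608ea, a2d19e4, ca8e095, fa47325}.
d069489 is not in that set, so it is not an ancestor of 0f75259.

No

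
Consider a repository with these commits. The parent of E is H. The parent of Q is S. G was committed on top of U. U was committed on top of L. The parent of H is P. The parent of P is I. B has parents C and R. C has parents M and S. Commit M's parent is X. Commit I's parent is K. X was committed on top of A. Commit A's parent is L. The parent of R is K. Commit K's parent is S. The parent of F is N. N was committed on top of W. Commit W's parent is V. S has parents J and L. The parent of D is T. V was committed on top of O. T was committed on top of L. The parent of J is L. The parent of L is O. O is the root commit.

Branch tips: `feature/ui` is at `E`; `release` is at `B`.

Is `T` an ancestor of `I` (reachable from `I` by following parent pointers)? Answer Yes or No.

Ancestors of I: {I, J, K, L, O, S}.
T is not in that set, so it is not an ancestor of I.

No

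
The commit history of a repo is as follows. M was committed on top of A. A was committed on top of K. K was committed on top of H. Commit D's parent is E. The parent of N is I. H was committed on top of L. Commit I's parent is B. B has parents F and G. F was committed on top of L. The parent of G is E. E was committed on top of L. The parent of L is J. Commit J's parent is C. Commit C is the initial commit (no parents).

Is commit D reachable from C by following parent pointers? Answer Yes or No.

Ancestors of C: {C}.
D is not in that set, so it is not an ancestor of C.

No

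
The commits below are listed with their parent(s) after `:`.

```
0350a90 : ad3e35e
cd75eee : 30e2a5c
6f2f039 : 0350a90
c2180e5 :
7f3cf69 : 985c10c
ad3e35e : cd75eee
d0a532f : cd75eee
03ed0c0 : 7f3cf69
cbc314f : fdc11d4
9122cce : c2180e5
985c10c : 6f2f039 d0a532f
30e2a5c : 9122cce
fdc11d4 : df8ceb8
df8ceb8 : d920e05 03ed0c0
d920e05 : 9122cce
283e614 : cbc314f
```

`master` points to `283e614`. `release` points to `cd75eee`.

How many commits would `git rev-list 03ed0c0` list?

11

Walking parent pointers from 03ed0c0: reachable set = {0350a90, 03ed0c0, 30e2a5c, 6f2f039, 7f3cf69, 9122cce, 985c10c, ad3e35e, c2180e5, cd75eee, d0a532f}.
That is 11 commits.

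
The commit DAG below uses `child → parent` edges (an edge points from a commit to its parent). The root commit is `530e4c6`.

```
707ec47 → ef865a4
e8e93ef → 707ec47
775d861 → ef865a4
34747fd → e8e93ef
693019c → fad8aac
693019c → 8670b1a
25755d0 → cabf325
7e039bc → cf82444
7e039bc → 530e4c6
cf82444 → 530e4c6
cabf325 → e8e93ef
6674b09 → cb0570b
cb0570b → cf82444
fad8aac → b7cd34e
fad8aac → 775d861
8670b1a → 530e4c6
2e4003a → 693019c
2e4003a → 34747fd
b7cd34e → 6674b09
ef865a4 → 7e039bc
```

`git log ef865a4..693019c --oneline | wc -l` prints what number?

7

Reachable from 693019c: {530e4c6, 6674b09, 693019c, 775d861, 7e039bc, 8670b1a, b7cd34e, cb0570b, cf82444, ef865a4, fad8aac}.
Reachable from ef865a4: {530e4c6, 7e039bc, cf82444, ef865a4}.
In 693019c's history but not ef865a4's: {6674b09, 693019c, 775d861, 8670b1a, b7cd34e, cb0570b, fad8aac} — 7 commits.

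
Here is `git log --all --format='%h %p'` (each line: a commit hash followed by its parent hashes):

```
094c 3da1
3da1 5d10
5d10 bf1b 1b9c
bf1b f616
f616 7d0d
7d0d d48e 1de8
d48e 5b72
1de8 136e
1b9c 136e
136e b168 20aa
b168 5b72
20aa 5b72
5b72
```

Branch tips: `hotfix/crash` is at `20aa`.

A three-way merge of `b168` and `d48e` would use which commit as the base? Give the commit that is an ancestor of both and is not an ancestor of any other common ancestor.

5b72

Ancestors of b168: {5b72, b168}.
Ancestors of d48e: {5b72, d48e}.
Common ancestors: {5b72}.
The only common ancestor is 5b72, so it is the merge base.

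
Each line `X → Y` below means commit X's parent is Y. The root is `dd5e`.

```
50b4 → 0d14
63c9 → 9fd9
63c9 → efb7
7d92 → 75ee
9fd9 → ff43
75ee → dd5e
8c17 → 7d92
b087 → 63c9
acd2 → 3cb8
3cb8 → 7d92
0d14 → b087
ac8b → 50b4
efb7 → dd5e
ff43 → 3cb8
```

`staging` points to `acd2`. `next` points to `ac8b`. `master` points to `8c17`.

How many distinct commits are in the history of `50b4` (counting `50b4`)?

11

Walking parent pointers from 50b4: reachable set = {0d14, 3cb8, 50b4, 63c9, 75ee, 7d92, 9fd9, b087, dd5e, efb7, ff43}.
That is 11 commits.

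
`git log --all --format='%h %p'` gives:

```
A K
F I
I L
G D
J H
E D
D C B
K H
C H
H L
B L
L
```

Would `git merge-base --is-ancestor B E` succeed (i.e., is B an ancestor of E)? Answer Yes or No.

Ancestors of E (commits reachable by following parents): {B, C, D, E, H, L}.
B is in that set, so it is an ancestor of E.

Yes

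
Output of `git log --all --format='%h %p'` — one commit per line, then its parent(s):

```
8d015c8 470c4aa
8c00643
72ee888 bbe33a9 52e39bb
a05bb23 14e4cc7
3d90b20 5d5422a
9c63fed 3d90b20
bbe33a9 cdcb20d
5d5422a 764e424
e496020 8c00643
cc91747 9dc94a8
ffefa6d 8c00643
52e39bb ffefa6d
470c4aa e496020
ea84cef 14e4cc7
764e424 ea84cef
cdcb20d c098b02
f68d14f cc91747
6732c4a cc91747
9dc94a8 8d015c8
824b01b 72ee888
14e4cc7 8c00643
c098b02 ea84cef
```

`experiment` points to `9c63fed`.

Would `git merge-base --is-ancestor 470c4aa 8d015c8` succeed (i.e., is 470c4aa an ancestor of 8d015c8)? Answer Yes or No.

Ancestors of 8d015c8 (commits reachable by following parents): {470c4aa, 8c00643, 8d015c8, e496020}.
470c4aa is in that set, so it is an ancestor of 8d015c8.

Yes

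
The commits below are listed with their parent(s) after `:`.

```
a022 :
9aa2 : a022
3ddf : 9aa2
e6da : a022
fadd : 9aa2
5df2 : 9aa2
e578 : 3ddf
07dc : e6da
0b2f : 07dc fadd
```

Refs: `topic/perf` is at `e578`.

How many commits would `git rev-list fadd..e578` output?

Reachable from e578: {3ddf, 9aa2, a022, e578}.
Reachable from fadd: {9aa2, a022, fadd}.
In e578's history but not fadd's: {3ddf, e578} — 2 commits.

2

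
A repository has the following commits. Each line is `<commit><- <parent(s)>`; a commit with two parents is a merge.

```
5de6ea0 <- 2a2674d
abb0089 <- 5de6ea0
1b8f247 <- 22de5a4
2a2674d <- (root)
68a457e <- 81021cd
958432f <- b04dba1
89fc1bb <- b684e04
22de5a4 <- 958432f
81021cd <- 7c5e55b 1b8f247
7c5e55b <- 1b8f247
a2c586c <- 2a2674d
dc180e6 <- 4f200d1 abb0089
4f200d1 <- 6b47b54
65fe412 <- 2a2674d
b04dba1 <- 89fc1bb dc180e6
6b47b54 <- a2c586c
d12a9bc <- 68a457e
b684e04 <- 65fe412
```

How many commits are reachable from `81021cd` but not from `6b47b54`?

13

Reachable from 81021cd: {1b8f247, 22de5a4, 2a2674d, 4f200d1, 5de6ea0, 65fe412, 6b47b54, 7c5e55b, 81021cd, 89fc1bb, 958432f, a2c586c, abb0089, b04dba1, b684e04, dc180e6}.
Reachable from 6b47b54: {2a2674d, 6b47b54, a2c586c}.
In 81021cd's history but not 6b47b54's: {1b8f247, 22de5a4, 4f200d1, 5de6ea0, 65fe412, 7c5e55b, 81021cd, 89fc1bb, 958432f, abb0089, b04dba1, b684e04, dc180e6} — 13 commits.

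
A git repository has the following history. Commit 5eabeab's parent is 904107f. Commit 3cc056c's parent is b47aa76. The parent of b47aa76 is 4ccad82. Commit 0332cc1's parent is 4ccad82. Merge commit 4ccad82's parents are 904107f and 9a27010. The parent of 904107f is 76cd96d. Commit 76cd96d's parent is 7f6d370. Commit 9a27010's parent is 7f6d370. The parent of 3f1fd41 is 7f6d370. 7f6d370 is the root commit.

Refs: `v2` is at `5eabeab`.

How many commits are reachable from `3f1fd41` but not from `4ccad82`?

Reachable from 3f1fd41: {3f1fd41, 7f6d370}.
Reachable from 4ccad82: {4ccad82, 76cd96d, 7f6d370, 904107f, 9a27010}.
In 3f1fd41's history but not 4ccad82's: {3f1fd41} — 1 commit.

1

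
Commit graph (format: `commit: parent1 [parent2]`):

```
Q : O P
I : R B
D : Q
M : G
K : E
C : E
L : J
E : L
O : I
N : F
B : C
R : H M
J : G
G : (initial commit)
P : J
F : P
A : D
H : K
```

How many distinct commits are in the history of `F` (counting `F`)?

Walking parent pointers from F: reachable set = {F, G, J, P}.
That is 4 commits.

4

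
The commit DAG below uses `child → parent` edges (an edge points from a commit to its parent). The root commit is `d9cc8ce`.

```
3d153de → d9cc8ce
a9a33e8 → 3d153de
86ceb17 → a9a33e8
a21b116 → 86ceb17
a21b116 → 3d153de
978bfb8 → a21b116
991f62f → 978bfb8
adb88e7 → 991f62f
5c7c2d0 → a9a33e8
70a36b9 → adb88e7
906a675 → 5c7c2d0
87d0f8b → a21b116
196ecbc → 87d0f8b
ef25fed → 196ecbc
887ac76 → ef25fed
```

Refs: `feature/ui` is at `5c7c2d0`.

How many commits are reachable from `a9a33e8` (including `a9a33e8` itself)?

3

Walking parent pointers from a9a33e8: reachable set = {3d153de, a9a33e8, d9cc8ce}.
That is 3 commits.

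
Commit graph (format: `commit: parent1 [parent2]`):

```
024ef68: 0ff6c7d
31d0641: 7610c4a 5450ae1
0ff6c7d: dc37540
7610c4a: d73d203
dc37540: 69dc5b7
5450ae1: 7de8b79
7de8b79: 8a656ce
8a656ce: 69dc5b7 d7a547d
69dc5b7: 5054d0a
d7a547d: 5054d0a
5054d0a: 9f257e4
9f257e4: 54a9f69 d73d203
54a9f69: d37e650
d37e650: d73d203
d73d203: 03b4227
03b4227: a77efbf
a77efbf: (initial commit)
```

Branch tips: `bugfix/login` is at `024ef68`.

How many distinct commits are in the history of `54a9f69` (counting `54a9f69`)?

5

Walking parent pointers from 54a9f69: reachable set = {03b4227, 54a9f69, a77efbf, d37e650, d73d203}.
That is 5 commits.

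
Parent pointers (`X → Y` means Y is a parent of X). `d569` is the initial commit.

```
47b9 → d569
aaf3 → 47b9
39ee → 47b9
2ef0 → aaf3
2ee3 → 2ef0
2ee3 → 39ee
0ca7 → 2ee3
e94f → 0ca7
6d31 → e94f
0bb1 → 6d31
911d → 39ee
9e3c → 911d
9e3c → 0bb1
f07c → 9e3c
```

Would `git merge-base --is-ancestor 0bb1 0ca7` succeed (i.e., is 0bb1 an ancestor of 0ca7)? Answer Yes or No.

Ancestors of 0ca7: {0ca7, 2ee3, 2ef0, 39ee, 47b9, aaf3, d569}.
0bb1 is not in that set, so it is not an ancestor of 0ca7.

No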